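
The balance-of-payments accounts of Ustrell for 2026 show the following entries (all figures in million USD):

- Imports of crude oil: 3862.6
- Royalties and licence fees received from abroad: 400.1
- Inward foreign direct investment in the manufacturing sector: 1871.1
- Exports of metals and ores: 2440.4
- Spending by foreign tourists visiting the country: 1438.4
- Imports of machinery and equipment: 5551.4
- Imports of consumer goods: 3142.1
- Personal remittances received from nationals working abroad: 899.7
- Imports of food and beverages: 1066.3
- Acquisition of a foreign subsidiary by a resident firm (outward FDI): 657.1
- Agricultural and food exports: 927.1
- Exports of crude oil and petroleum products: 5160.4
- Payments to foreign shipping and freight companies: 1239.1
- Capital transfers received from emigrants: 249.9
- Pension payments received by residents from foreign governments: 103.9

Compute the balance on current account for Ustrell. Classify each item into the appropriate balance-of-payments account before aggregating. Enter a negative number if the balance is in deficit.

-3491.5

Goods: -3862.6 - 1066.3 + 5160.4 + 2440.4 - 3142.1 + 927.1 - 5551.4 = -5094.5
Services: -1239.1 + 400.1 + 1438.4 = 599.4
Secondary income: 103.9 + 899.7 = 1003.6
Current account = (-5094.5) + 599.4 + 1003.6 = -3491.5
(Excluded from the current account — financial account: inward foreign direct investment in the manufacturing sector 1871.1, acquisition of a foreign subsidiary by a resident firm (outward FDI) 657.1; capital account: capital transfers received from emigrants 249.9.)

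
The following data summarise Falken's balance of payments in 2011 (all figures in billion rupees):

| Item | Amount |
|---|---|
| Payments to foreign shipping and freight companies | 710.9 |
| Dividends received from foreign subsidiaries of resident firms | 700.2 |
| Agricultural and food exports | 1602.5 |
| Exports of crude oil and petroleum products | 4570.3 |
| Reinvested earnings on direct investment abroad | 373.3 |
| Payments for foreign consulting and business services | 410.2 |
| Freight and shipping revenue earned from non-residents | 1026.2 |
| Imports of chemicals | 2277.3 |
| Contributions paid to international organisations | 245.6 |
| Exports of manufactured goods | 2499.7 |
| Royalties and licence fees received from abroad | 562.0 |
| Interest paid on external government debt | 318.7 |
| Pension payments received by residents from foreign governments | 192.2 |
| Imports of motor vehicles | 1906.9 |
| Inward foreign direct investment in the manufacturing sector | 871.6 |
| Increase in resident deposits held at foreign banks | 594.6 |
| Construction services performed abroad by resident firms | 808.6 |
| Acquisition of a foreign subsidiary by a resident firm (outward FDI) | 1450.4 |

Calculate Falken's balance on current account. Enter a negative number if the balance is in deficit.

6465.4

Goods: -2277.3 + 1602.5 + 2499.7 + 4570.3 - 1906.9 = 4488.3
Services: 562.0 - 710.9 - 410.2 + 808.6 + 1026.2 = 1275.7
Primary income: 373.3 - 318.7 + 700.2 = 754.8
Secondary income: -245.6 + 192.2 = -53.4
Current account = 4488.3 + 1275.7 + 754.8 + (-53.4) = 6465.4
(Excluded from the current account — financial account: inward foreign direct investment in the manufacturing sector 871.6, increase in resident deposits held at foreign banks 594.6, acquisition of a foreign subsidiary by a resident firm (outward FDI) 1450.4.)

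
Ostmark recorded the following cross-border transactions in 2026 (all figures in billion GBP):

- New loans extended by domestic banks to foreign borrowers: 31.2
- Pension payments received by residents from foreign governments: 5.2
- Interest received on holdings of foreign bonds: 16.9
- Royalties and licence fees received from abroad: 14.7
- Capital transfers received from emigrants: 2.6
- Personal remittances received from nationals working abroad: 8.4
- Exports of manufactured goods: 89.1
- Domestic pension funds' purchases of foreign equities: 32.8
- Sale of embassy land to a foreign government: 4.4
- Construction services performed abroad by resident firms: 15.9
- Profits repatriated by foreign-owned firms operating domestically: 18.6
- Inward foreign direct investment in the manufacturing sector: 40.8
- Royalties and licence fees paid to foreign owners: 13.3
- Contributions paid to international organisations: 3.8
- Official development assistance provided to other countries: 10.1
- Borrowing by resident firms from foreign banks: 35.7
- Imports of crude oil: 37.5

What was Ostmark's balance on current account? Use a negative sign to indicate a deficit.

Goods: -37.5 + 89.1 = 51.6
Services: -13.3 + 15.9 + 14.7 = 17.3
Primary income: -18.6 + 16.9 = -1.7
Secondary income: -3.8 + 5.2 + 8.4 - 10.1 = -0.3
Current account = 51.6 + 17.3 + (-1.7) + (-0.3) = 66.9
(Excluded from the current account — financial account: new loans extended by domestic banks to foreign borrowers 31.2, domestic pension funds' purchases of foreign equities 32.8, inward foreign direct investment in the manufacturing sector 40.8, borrowing by resident firms from foreign banks 35.7; capital account: capital transfers received from emigrants 2.6, sale of embassy land to a foreign government 4.4.)

66.9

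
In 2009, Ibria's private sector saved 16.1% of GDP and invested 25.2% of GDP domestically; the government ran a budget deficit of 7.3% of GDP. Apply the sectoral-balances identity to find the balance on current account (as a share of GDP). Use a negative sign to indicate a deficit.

By the sectoral-balances identity, CA = (S_private - I) + (T - G).
Private balance = 16.1 - 25.2 = -9.1
Government balance (T - G) = -7.3
CA = -9.1 + (-7.3) = -16.4

-16.4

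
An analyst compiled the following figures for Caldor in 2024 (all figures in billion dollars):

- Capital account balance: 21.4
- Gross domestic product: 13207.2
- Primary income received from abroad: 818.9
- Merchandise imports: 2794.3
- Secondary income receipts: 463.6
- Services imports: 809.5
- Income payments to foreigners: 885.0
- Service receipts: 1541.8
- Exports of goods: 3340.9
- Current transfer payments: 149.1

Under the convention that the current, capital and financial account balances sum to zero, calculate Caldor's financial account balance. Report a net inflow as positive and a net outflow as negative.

Goods balance = 3340.9 - 2794.3 = 546.6
Services balance = 1541.8 - 809.5 = 732.3
Trade balance (goods + services) = 546.6 + 732.3 = 1278.9
Net primary income = 818.9 - 885.0 = -66.1
Net secondary income = 463.6 - 149.1 = 314.5
Current account = 1278.9 + (-66.1) + 314.5 = 1527.3
Financial account = -(1527.3 + 21.4) = -1548.7

-1548.7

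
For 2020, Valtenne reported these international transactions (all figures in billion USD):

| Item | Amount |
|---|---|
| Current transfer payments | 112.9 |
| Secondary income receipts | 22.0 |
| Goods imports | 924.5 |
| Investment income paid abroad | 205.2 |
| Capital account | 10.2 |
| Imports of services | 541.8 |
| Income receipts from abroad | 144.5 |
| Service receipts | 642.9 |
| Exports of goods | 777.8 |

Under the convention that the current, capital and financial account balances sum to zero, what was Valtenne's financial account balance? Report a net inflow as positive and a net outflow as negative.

187.0

Goods balance = 777.8 - 924.5 = -146.7
Services balance = 642.9 - 541.8 = 101.1
Trade balance (goods + services) = -146.7 + 101.1 = -45.6
Net primary income = 144.5 - 205.2 = -60.7
Net secondary income = 22.0 - 112.9 = -90.9
Current account = -45.6 + (-60.7) + (-90.9) = -197.2
Financial account = -(-197.2 + 10.2) = 187.0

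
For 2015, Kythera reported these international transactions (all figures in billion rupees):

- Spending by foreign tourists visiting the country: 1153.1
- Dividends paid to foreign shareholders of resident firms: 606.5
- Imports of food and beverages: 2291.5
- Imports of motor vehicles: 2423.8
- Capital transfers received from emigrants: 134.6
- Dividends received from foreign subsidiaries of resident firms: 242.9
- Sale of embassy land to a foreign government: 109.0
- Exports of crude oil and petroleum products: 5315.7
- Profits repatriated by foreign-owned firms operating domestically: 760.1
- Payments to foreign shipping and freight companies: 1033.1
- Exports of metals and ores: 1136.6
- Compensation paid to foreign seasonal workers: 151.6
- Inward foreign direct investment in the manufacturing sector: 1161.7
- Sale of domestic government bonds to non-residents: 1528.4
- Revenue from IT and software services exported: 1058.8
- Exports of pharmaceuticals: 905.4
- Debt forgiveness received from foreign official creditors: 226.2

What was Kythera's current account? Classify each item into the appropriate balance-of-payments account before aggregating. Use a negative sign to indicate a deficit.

Goods: 1136.6 + 5315.7 + 905.4 - 2423.8 - 2291.5 = 2642.4
Services: 1058.8 + 1153.1 - 1033.1 = 1178.8
Primary income: -151.6 + 242.9 - 760.1 - 606.5 = -1275.3
Current account = 2642.4 + 1178.8 + (-1275.3) = 2545.9
(Excluded from the current account — capital account: capital transfers received from emigrants 134.6, sale of embassy land to a foreign government 109.0, debt forgiveness received from foreign official creditors 226.2; financial account: inward foreign direct investment in the manufacturing sector 1161.7, sale of domestic government bonds to non-residents 1528.4.)

2545.9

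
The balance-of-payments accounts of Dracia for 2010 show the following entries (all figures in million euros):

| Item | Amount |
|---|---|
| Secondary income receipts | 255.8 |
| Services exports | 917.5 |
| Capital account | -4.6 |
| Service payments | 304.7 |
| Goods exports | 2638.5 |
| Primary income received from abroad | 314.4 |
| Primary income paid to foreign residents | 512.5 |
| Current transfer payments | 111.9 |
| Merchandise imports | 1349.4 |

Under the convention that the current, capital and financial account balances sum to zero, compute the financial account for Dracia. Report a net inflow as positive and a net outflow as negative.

-1843.1

Goods balance = 2638.5 - 1349.4 = 1289.1
Services balance = 917.5 - 304.7 = 612.8
Trade balance (goods + services) = 1289.1 + 612.8 = 1901.9
Net primary income = 314.4 - 512.5 = -198.1
Net secondary income = 255.8 - 111.9 = 143.9
Current account = 1901.9 + (-198.1) + 143.9 = 1847.7
Financial account = -(1847.7 + (-4.6)) = -1843.1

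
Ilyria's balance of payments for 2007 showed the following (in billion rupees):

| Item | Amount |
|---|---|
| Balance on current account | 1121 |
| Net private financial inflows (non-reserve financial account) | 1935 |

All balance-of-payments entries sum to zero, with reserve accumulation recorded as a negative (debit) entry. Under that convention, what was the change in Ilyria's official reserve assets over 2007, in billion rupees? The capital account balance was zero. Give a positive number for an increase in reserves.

Official reserve transactions balance = -(1121 + 1935) = -3056
An accumulation of reserves is recorded as a debit (negative entry), so the change in the stock of reserves is the negative of that balance.
Change in official reserves = -(-3056) = 3056

3056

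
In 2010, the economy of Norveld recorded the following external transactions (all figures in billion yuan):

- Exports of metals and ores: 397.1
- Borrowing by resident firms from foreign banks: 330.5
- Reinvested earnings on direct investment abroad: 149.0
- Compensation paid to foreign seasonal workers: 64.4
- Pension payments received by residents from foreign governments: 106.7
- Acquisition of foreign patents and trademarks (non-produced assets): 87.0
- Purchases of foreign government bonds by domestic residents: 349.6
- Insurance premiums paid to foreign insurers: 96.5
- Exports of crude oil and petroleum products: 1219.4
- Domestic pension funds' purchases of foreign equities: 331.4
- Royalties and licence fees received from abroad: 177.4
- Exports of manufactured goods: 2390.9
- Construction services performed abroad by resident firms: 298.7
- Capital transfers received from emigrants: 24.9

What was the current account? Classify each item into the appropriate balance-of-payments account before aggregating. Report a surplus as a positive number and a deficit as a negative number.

4578.3

Goods: 1219.4 + 2390.9 + 397.1 = 4007.4
Services: -96.5 + 298.7 + 177.4 = 379.6
Primary income: 149.0 - 64.4 = 84.6
Secondary income: 106.7
Current account = 4007.4 + 379.6 + 84.6 + 106.7 = 4578.3
(Excluded from the current account — financial account: borrowing by resident firms from foreign banks 330.5, purchases of foreign government bonds by domestic residents 349.6, domestic pension funds' purchases of foreign equities 331.4; capital account: acquisition of foreign patents and trademarks (non-produced assets) 87.0, capital transfers received from emigrants 24.9.)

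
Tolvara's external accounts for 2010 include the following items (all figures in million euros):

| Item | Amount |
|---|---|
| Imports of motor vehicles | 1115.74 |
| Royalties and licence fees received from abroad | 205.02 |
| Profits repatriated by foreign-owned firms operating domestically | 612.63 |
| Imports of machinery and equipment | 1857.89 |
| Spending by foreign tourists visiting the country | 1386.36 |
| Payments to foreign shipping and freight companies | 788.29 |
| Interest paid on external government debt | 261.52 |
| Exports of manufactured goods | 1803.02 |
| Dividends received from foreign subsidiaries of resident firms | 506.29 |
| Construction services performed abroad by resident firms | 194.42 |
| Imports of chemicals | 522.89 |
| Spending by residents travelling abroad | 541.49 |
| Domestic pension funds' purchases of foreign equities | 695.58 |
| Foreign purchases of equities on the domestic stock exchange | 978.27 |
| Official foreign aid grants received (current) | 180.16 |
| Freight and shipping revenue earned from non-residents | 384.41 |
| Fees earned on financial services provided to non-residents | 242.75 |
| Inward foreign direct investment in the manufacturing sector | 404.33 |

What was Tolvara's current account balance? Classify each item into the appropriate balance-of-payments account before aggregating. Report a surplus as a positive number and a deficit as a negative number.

-798.02

Goods: -1115.74 + 1803.02 - 522.89 - 1857.89 = -1693.50
Services: 242.75 + 1386.36 + 194.42 - 788.29 + 384.41 - 541.49 + 205.02 = 1083.18
Primary income: -261.52 - 612.63 + 506.29 = -367.86
Secondary income: 180.16
Current account = (-1693.50) + 1083.18 + (-367.86) + 180.16 = -798.02
(Excluded from the current account — financial account: domestic pension funds' purchases of foreign equities 695.58, foreign purchases of equities on the domestic stock exchange 978.27, inward foreign direct investment in the manufacturing sector 404.33.)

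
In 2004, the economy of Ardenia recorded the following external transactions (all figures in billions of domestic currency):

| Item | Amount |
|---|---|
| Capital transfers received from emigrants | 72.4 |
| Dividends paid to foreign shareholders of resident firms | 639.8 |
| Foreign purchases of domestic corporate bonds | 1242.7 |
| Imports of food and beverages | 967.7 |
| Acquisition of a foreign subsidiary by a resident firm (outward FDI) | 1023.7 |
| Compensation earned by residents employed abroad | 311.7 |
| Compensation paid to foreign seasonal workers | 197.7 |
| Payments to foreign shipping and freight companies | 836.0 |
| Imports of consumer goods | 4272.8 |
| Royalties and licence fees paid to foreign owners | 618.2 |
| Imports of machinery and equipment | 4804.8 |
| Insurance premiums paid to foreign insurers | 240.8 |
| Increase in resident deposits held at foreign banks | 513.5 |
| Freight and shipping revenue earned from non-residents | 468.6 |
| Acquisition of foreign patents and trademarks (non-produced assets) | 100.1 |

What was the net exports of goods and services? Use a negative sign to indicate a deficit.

Goods: -967.7 - 4272.8 - 4804.8 = -10045.3
Services: 468.6 - 618.2 - 836.0 - 240.8 = -1226.4
Trade balance = -10045.3 + (-1226.4) = -11271.7
(Excluded from the trade balance — capital account: capital transfers received from emigrants 72.4, acquisition of foreign patents and trademarks (non-produced assets) 100.1; primary income: dividends paid to foreign shareholders of resident firms 639.8, compensation earned by residents employed abroad 311.7, compensation paid to foreign seasonal workers 197.7; financial account: foreign purchases of domestic corporate bonds 1242.7, acquisition of a foreign subsidiary by a resident firm (outward FDI) 1023.7, increase in resident deposits held at foreign banks 513.5.)

-11271.7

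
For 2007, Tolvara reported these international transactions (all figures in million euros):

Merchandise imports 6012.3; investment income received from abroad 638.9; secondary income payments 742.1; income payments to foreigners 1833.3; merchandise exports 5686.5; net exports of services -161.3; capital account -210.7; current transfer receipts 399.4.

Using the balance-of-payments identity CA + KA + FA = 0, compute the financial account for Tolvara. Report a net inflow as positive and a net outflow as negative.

2234.9

Goods balance = 5686.5 - 6012.3 = -325.8
Services balance = -161.3
Trade balance (goods + services) = -325.8 + (-161.3) = -487.1
Net primary income = 638.9 - 1833.3 = -1194.4
Net secondary income = 399.4 - 742.1 = -342.7
Current account = -487.1 + (-1194.4) + (-342.7) = -2024.2
Financial account = -(-2024.2 + (-210.7)) = 2234.9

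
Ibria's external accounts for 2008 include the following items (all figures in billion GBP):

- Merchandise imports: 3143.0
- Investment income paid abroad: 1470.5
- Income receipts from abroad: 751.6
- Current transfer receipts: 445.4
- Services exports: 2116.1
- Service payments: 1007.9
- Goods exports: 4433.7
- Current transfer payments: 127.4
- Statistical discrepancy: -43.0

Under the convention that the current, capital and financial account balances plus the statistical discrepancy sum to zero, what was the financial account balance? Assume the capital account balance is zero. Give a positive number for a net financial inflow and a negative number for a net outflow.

-1955.0

Goods balance = 4433.7 - 3143.0 = 1290.7
Services balance = 2116.1 - 1007.9 = 1108.2
Trade balance (goods + services) = 1290.7 + 1108.2 = 2398.9
Net primary income = 751.6 - 1470.5 = -718.9
Net secondary income = 445.4 - 127.4 = 318.0
Current account = 2398.9 + (-718.9) + 318.0 = 1998.0
Financial account = -(1998.0 + (-43.0)) = -1955.0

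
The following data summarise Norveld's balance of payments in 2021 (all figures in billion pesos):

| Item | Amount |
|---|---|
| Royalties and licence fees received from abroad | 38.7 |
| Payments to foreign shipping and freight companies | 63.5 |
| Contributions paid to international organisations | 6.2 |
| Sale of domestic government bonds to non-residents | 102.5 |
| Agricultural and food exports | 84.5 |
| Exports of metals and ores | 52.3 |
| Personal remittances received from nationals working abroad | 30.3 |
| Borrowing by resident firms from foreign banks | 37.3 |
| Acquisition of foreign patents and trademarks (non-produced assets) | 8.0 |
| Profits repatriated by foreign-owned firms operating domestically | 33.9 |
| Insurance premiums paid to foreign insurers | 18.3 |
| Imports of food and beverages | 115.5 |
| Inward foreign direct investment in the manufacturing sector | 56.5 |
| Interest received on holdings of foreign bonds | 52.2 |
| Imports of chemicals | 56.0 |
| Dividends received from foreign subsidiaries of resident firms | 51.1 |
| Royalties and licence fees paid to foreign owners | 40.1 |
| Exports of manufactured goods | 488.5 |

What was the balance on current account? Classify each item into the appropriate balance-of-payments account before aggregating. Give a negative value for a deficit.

464.1

Goods: 84.5 + 52.3 - 56.0 + 488.5 - 115.5 = 453.8
Services: 38.7 - 40.1 - 63.5 - 18.3 = -83.2
Primary income: 51.1 - 33.9 + 52.2 = 69.4
Secondary income: -6.2 + 30.3 = 24.1
Current account = 453.8 + (-83.2) + 69.4 + 24.1 = 464.1
(Excluded from the current account — financial account: sale of domestic government bonds to non-residents 102.5, borrowing by resident firms from foreign banks 37.3, inward foreign direct investment in the manufacturing sector 56.5; capital account: acquisition of foreign patents and trademarks (non-produced assets) 8.0.)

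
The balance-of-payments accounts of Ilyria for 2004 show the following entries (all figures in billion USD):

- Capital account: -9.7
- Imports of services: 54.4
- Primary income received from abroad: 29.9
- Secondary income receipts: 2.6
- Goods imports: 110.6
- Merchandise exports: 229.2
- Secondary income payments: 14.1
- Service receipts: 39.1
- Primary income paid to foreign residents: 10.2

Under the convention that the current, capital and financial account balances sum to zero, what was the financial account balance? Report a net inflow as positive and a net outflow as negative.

-101.8

Goods balance = 229.2 - 110.6 = 118.6
Services balance = 39.1 - 54.4 = -15.3
Trade balance (goods + services) = 118.6 + (-15.3) = 103.3
Net primary income = 29.9 - 10.2 = 19.7
Net secondary income = 2.6 - 14.1 = -11.5
Current account = 103.3 + 19.7 + (-11.5) = 111.5
Financial account = -(111.5 + (-9.7)) = -101.8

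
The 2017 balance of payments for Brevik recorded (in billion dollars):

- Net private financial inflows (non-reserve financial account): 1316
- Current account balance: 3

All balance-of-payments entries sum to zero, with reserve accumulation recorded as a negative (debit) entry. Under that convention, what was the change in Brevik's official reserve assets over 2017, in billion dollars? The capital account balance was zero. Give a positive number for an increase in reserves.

Official reserve transactions balance = -(3 + 1316) = -1319
An accumulation of reserves is recorded as a debit (negative entry), so the change in the stock of reserves is the negative of that balance.
Change in official reserves = -(-1319) = 1319

1319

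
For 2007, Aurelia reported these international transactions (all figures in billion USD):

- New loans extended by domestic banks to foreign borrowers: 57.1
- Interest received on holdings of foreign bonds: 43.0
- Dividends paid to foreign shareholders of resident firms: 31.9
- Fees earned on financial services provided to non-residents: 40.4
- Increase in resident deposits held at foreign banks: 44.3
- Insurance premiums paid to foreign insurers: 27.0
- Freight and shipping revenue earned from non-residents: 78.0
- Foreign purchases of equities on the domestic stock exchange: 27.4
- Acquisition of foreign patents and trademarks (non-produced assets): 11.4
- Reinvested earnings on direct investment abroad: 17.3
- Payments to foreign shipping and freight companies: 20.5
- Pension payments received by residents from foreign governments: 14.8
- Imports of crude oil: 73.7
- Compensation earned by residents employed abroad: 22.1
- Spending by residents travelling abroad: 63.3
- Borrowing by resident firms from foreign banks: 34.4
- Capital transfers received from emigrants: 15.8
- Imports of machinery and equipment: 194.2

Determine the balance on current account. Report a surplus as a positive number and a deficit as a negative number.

Goods: -73.7 - 194.2 = -267.9
Services: 40.4 - 20.5 - 27.0 + 78.0 - 63.3 = 7.6
Primary income: 22.1 - 31.9 + 43.0 + 17.3 = 50.5
Secondary income: 14.8
Current account = (-267.9) + 7.6 + 50.5 + 14.8 = -195.0
(Excluded from the current account — financial account: new loans extended by domestic banks to foreign borrowers 57.1, increase in resident deposits held at foreign banks 44.3, foreign purchases of equities on the domestic stock exchange 27.4, borrowing by resident firms from foreign banks 34.4; capital account: acquisition of foreign patents and trademarks (non-produced assets) 11.4, capital transfers received from emigrants 15.8.)

-195.0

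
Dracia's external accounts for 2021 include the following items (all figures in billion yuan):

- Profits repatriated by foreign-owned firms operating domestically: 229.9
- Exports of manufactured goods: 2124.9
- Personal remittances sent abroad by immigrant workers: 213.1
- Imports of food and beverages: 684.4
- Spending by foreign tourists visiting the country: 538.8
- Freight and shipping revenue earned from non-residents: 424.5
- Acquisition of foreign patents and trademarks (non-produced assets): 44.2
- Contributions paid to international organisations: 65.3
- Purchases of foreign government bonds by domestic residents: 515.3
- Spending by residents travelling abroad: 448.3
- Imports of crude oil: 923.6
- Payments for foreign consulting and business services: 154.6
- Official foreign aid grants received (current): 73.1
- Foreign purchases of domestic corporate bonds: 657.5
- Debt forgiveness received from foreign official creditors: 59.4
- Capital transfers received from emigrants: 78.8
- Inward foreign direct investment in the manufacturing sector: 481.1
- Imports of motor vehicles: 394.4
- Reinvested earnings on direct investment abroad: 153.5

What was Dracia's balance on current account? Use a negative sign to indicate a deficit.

201.2

Goods: -394.4 - 923.6 + 2124.9 - 684.4 = 122.5
Services: -448.3 + 538.8 - 154.6 + 424.5 = 360.4
Primary income: -229.9 + 153.5 = -76.4
Secondary income: 73.1 - 213.1 - 65.3 = -205.3
Current account = 122.5 + 360.4 + (-76.4) + (-205.3) = 201.2
(Excluded from the current account — capital account: acquisition of foreign patents and trademarks (non-produced assets) 44.2, debt forgiveness received from foreign official creditors 59.4, capital transfers received from emigrants 78.8; financial account: purchases of foreign government bonds by domestic residents 515.3, foreign purchases of domestic corporate bonds 657.5, inward foreign direct investment in the manufacturing sector 481.1.)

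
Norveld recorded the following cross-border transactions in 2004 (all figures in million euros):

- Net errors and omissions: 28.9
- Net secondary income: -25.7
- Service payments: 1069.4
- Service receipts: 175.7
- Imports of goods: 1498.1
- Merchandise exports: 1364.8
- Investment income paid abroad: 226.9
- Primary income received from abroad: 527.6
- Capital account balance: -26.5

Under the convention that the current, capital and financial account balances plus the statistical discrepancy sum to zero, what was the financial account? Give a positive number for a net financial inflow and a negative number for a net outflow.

Goods balance = 1364.8 - 1498.1 = -133.3
Services balance = 175.7 - 1069.4 = -893.7
Trade balance (goods + services) = -133.3 + (-893.7) = -1027.0
Net primary income = 527.6 - 226.9 = 300.7
Net secondary income = -25.7
Current account = -1027.0 + 300.7 + (-25.7) = -752.0
Financial account = -(-752.0 + (-26.5) + 28.9) = 749.6

749.6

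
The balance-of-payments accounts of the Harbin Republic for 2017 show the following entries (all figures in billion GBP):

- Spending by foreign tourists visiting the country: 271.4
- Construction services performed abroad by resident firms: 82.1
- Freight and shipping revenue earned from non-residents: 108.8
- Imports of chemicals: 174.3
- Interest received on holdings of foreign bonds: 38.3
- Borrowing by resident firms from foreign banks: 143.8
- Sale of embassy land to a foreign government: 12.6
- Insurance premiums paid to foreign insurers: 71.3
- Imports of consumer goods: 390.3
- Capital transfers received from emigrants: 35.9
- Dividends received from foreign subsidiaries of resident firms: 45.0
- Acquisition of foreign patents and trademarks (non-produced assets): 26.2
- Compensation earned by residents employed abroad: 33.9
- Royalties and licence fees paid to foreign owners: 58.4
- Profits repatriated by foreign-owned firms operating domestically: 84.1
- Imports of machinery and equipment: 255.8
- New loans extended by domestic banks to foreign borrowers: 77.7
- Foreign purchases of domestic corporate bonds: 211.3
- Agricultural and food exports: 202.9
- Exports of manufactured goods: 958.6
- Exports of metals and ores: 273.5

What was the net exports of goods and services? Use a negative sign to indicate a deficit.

947.2

Goods: -255.8 + 273.5 + 958.6 - 390.3 - 174.3 + 202.9 = 614.6
Services: 82.1 - 58.4 + 271.4 - 71.3 + 108.8 = 332.6
Trade balance = 614.6 + 332.6 = 947.2
(Excluded from the trade balance — primary income: interest received on holdings of foreign bonds 38.3, dividends received from foreign subsidiaries of resident firms 45.0, compensation earned by residents employed abroad 33.9, profits repatriated by foreign-owned firms operating domestically 84.1; financial account: borrowing by resident firms from foreign banks 143.8, new loans extended by domestic banks to foreign borrowers 77.7, foreign purchases of domestic corporate bonds 211.3; capital account: sale of embassy land to a foreign government 12.6, capital transfers received from emigrants 35.9, acquisition of foreign patents and trademarks (non-produced assets) 26.2.)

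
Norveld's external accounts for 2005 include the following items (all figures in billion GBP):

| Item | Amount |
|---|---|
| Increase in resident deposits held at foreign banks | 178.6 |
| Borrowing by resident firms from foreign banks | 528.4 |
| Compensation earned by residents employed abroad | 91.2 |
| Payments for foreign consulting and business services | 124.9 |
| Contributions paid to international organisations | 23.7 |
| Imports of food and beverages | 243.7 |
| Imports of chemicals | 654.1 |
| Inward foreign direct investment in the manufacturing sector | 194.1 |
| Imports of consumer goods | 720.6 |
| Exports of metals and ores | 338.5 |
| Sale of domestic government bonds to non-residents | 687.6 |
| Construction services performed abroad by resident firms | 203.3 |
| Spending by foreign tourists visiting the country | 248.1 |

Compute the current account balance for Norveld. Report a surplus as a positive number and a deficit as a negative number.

-885.9

Goods: -654.1 - 243.7 - 720.6 + 338.5 = -1279.9
Services: -124.9 + 203.3 + 248.1 = 326.5
Primary income: 91.2
Secondary income: -23.7
Current account = (-1279.9) + 326.5 + 91.2 + (-23.7) = -885.9
(Excluded from the current account — financial account: increase in resident deposits held at foreign banks 178.6, borrowing by resident firms from foreign banks 528.4, inward foreign direct investment in the manufacturing sector 194.1, sale of domestic government bonds to non-residents 687.6.)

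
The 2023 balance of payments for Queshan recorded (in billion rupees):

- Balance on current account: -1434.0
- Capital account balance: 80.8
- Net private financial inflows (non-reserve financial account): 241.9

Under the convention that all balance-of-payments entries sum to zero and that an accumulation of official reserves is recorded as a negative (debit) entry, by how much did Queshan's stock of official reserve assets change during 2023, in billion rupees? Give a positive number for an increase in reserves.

-1111.3

Official reserve transactions balance = -((-1434.0) + 80.8 + 241.9) = 1111.3
An accumulation of reserves is recorded as a debit (negative entry), so the change in the stock of reserves is the negative of that balance.
Change in official reserves = -(1111.3) = -1111.3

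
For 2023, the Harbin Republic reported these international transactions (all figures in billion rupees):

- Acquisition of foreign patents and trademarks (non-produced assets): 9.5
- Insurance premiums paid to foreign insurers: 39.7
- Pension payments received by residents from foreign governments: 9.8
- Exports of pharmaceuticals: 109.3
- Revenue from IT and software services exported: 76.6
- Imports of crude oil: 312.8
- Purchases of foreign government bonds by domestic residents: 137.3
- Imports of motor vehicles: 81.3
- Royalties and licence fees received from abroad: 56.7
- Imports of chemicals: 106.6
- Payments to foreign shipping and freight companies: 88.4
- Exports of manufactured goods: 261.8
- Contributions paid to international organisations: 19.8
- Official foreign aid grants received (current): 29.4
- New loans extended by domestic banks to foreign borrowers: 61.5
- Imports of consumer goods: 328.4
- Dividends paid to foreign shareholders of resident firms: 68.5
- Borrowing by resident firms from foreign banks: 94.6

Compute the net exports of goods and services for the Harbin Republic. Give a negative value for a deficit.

-452.8

Goods: -81.3 - 312.8 + 109.3 - 328.4 - 106.6 + 261.8 = -458.0
Services: 76.6 - 88.4 - 39.7 + 56.7 = 5.2
Trade balance = -458.0 + 5.2 = -452.8
(Excluded from the trade balance — capital account: acquisition of foreign patents and trademarks (non-produced assets) 9.5; secondary income: pension payments received by residents from foreign governments 9.8, contributions paid to international organisations 19.8, official foreign aid grants received (current) 29.4; financial account: purchases of foreign government bonds by domestic residents 137.3, new loans extended by domestic banks to foreign borrowers 61.5, borrowing by resident firms from foreign banks 94.6; primary income: dividends paid to foreign shareholders of resident firms 68.5.)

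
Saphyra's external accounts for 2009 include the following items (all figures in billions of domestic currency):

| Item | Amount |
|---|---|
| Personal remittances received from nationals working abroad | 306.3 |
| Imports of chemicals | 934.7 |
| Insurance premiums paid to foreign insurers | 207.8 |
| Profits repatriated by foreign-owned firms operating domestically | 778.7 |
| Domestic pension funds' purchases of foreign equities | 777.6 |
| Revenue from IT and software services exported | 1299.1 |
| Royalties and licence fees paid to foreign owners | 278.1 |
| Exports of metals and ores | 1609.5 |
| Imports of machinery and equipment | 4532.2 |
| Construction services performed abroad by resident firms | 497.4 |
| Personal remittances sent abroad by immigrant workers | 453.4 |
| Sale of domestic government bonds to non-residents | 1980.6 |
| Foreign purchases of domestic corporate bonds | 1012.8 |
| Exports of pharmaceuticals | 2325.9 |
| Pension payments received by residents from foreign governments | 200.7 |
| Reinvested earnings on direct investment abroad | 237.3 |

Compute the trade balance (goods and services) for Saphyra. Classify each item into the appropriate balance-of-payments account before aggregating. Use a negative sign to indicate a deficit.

Goods: 1609.5 - 934.7 + 2325.9 - 4532.2 = -1531.5
Services: 1299.1 - 278.1 + 497.4 - 207.8 = 1310.6
Trade balance = -1531.5 + 1310.6 = -220.9
(Excluded from the trade balance — secondary income: personal remittances received from nationals working abroad 306.3, personal remittances sent abroad by immigrant workers 453.4, pension payments received by residents from foreign governments 200.7; primary income: profits repatriated by foreign-owned firms operating domestically 778.7, reinvested earnings on direct investment abroad 237.3; financial account: domestic pension funds' purchases of foreign equities 777.6, sale of domestic government bonds to non-residents 1980.6, foreign purchases of domestic corporate bonds 1012.8.)

-220.9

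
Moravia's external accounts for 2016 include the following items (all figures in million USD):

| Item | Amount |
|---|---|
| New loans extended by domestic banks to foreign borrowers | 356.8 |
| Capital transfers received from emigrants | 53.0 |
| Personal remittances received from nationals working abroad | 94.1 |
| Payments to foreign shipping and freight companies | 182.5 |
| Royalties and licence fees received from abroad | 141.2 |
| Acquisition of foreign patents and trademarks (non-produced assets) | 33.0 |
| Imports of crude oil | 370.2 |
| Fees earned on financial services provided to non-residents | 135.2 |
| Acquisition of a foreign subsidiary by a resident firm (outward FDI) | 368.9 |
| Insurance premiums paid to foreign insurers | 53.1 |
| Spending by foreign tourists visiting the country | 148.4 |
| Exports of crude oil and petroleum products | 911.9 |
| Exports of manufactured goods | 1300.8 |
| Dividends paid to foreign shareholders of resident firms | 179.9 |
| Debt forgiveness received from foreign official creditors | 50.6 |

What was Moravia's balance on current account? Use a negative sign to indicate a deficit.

Goods: 1300.8 + 911.9 - 370.2 = 1842.5
Services: 148.4 - 53.1 + 135.2 - 182.5 + 141.2 = 189.2
Primary income: -179.9
Secondary income: 94.1
Current account = 1842.5 + 189.2 + (-179.9) + 94.1 = 1945.9
(Excluded from the current account — financial account: new loans extended by domestic banks to foreign borrowers 356.8, acquisition of a foreign subsidiary by a resident firm (outward FDI) 368.9; capital account: capital transfers received from emigrants 53.0, acquisition of foreign patents and trademarks (non-produced assets) 33.0, debt forgiveness received from foreign official creditors 50.6.)

1945.9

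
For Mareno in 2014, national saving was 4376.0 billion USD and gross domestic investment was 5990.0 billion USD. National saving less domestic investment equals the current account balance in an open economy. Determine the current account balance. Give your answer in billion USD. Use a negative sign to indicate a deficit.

-1614.0

S - I = CA (net lending to the rest of the world).
CA = S - I = 4376.0 - 5990.0 = -1614.0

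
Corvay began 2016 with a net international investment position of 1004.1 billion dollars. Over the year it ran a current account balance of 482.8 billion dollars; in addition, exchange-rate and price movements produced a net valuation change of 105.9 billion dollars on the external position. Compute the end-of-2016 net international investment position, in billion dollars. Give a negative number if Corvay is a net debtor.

Change in NIIP = current account + net valuation change = 482.8 + 105.9 = 588.7
End-of-year NIIP = 1004.1 + 588.7 = 1592.8

1592.8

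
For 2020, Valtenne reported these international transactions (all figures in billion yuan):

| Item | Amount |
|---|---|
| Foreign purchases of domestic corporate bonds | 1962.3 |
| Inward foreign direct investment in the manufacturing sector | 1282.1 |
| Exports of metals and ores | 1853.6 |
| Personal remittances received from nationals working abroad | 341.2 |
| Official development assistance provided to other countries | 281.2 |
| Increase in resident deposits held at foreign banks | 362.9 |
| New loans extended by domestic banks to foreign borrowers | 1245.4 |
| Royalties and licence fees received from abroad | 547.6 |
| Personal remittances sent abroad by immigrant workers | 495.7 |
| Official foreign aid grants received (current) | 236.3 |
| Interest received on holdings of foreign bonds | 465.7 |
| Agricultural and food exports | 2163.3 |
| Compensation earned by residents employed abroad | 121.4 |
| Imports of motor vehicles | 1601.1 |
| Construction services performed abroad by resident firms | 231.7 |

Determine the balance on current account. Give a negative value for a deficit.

Goods: 1853.6 - 1601.1 + 2163.3 = 2415.8
Services: 547.6 + 231.7 = 779.3
Primary income: 121.4 + 465.7 = 587.1
Secondary income: -281.2 + 341.2 + 236.3 - 495.7 = -199.4
Current account = 2415.8 + 779.3 + 587.1 + (-199.4) = 3582.8
(Excluded from the current account — financial account: foreign purchases of domestic corporate bonds 1962.3, inward foreign direct investment in the manufacturing sector 1282.1, increase in resident deposits held at foreign banks 362.9, new loans extended by domestic banks to foreign borrowers 1245.4.)

3582.8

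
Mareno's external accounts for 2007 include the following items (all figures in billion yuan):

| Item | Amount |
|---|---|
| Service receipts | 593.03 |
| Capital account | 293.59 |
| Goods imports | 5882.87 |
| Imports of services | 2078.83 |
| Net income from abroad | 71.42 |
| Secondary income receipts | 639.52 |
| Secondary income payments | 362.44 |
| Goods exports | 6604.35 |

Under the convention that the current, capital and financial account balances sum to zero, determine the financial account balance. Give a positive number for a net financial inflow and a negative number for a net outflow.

122.23

Goods balance = 6604.35 - 5882.87 = 721.48
Services balance = 593.03 - 2078.83 = -1485.80
Trade balance (goods + services) = 721.48 + (-1485.80) = -764.32
Net primary income = 71.42
Net secondary income = 639.52 - 362.44 = 277.08
Current account = -764.32 + 71.42 + 277.08 = -415.82
Financial account = -(-415.82 + 293.59) = 122.23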